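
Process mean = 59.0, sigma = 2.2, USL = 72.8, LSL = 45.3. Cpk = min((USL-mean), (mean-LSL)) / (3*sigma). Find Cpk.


Cpu = (72.8 - 59.0) / (3 * 2.2) = 2.09
Cpl = (59.0 - 45.3) / (3 * 2.2) = 2.08
Cpk = min(2.09, 2.08) = 2.08

2.08


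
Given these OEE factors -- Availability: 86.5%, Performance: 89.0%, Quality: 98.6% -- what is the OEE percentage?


Formula: OEE = Availability * Performance * Quality / 10000
A * P = 86.5% * 89.0% / 100 = 76.99%
OEE = 76.99% * 98.6% / 100 = 75.9%

75.9%


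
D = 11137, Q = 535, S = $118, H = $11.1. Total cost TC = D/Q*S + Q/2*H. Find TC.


TC = 11137/535 * 118 + 535/2 * 11.1

$5425.64


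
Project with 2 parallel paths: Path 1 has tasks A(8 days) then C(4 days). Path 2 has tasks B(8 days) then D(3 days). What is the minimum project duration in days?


Path 1 = 8 + 4 = 12 days
Path 2 = 8 + 3 = 11 days
Duration = max(12, 11) = 12 days

12 days


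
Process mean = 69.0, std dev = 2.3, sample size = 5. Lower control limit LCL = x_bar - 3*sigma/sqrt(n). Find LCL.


LCL = 69.0 - 3 * 2.3 / sqrt(5)

65.91


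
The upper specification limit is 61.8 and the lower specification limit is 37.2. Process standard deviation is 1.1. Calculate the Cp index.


Cp = (61.8 - 37.2) / (6 * 1.1)

3.73


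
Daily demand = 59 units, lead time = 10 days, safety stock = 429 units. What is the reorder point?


Formula: ROP = (Daily Demand * Lead Time) + Safety Stock
Demand during lead time = 59 * 10 = 590 units
ROP = 590 + 429 = 1019 units

1019 units


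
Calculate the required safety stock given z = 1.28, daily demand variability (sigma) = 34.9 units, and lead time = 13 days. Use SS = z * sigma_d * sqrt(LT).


Formula: SS = z * sigma_d * sqrt(LT)
sqrt(LT) = sqrt(13) = 3.6056
SS = 1.28 * 34.9 * 3.6056
SS = 161.1 units

161.1 units


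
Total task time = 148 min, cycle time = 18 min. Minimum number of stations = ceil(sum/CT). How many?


Formula: N_min = ceil(Sum of Task Times / Cycle Time)
N_min = ceil(148 min / 18 min) = ceil(8.2222)
N_min = 9 stations

9


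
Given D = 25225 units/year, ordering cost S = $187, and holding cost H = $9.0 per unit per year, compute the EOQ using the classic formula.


Formula: EOQ = sqrt(2 * D * S / H)
Numerator: 2 * 25225 * 187 = 9434150
2DS/H = 9434150 / 9.0 = 1048238.9
EOQ = sqrt(1048238.9) = 1023.8 units

1023.8 units


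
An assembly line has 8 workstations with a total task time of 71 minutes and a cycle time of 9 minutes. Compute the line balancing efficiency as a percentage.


Formula: Efficiency = Sum of Task Times / (N_stations * CT) * 100
Total station capacity = 8 stations * 9 min = 72 min
Efficiency = 71 / 72 * 100 = 98.6%

98.6%


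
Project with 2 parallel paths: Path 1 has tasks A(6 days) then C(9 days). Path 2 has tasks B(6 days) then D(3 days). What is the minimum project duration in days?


Path 1 = 6 + 9 = 15 days
Path 2 = 6 + 3 = 9 days
Duration = max(15, 9) = 15 days

15 days


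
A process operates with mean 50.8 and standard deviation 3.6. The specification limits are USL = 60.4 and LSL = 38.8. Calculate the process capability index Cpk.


Cpu = (60.4 - 50.8) / (3 * 3.6) = 0.89
Cpl = (50.8 - 38.8) / (3 * 3.6) = 1.11
Cpk = min(0.89, 1.11) = 0.89

0.89


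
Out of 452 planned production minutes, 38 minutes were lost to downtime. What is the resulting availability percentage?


Formula: Availability = (Planned Time - Downtime) / Planned Time * 100
Uptime = 452 - 38 = 414 min
Availability = 414 / 452 * 100 = 91.6%

91.6%


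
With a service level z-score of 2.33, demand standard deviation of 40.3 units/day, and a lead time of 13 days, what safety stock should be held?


Formula: SS = z * sigma_d * sqrt(LT)
sqrt(LT) = sqrt(13) = 3.6056
SS = 2.33 * 40.3 * 3.6056
SS = 338.6 units

338.6 units


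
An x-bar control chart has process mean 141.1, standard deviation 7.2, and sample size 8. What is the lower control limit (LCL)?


LCL = 141.1 - 3 * 7.2 / sqrt(8)

133.46


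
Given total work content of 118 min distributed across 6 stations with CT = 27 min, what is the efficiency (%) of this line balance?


Formula: Efficiency = Sum of Task Times / (N_stations * CT) * 100
Total station capacity = 6 stations * 27 min = 162 min
Efficiency = 118 / 162 * 100 = 72.8%

72.8%


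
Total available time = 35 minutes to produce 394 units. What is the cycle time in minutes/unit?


Formula: CT = Available Time / Number of Units
CT = 35 min / 394 units
CT = 0.09 min/unit

0.09 min/unit


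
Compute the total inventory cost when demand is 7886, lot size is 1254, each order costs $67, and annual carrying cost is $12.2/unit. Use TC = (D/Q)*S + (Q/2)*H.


TC = 7886/1254 * 67 + 1254/2 * 12.2

$8070.74


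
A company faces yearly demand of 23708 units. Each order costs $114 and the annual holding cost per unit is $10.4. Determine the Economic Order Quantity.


Formula: EOQ = sqrt(2 * D * S / H)
Numerator: 2 * 23708 * 114 = 5405424
2DS/H = 5405424 / 10.4 = 519752.3
EOQ = sqrt(519752.3) = 720.9 units

720.9 units


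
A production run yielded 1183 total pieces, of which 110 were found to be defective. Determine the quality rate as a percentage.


Formula: Quality Rate = Good Pieces / Total Pieces * 100
Good pieces = 1183 - 110 = 1073
QR = 1073 / 1183 * 100 = 90.7%

90.7%


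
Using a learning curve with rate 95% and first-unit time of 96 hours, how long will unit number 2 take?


Formula: T_n = T_1 * (learning_rate)^(log2(n)) where learning_rate = rate/100
Doublings = log2(2) = 1
T_n = 96 * 0.95^1
T_n = 96 * 0.95 = 91.2 hours

91.2 hours


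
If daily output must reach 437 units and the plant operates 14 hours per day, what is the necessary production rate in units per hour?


Formula: Production Rate = Daily Demand / Available Hours
Rate = 437 units/day / 14 hours/day
Rate = 31.2 units/hour

31.2 units/hour


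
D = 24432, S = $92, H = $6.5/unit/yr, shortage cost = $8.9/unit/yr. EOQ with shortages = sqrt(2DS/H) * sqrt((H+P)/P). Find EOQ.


Formula: EOQ* = sqrt(2DS/H) * sqrt((H+P)/P)
Base EOQ = sqrt(2*24432*92/6.5) = 831.63 units
Correction = sqrt((6.5+8.9)/8.9) = 1.31542
EOQ* = 831.63 * 1.31542 = 1093.9 units

1093.9 units


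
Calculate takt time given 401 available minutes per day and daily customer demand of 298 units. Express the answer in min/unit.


Formula: Takt Time = Available Production Time / Customer Demand
Takt = 401 min/day / 298 units/day
Takt = 1.35 min/unit

1.35 min/unit


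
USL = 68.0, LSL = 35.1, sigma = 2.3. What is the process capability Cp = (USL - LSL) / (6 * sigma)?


Cp = (68.0 - 35.1) / (6 * 2.3)

2.38


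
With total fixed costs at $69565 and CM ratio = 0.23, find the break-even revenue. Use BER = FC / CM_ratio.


Formula: BER = Fixed Costs / Contribution Margin Ratio
BER = $69565 / 0.23
BER = $302456.52 (to the nearest cent)

$302456.52


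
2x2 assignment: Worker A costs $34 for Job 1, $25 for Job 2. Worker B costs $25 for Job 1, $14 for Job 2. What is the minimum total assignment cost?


Option 1: A->1 + B->2 = $34 + $14 = $48
Option 2: A->2 + B->1 = $25 + $25 = $50
Min cost = min($48, $50) = $48

$48


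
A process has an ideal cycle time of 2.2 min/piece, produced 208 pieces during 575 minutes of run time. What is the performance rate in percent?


Formula: Performance = (Ideal CT * Total Count) / Run Time * 100
Ideal output time = 2.2 * 208 = 457.6 min
Performance = 457.6 / 575 * 100 = 79.6%

79.6%


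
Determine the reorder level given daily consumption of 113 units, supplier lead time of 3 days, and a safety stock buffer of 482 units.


Formula: ROP = (Daily Demand * Lead Time) + Safety Stock
Demand during lead time = 113 * 3 = 339 units
ROP = 339 + 482 = 821 units

821 units


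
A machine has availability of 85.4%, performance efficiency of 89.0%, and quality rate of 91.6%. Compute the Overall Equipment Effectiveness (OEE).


Formula: OEE = Availability * Performance * Quality / 10000
A * P = 85.4% * 89.0% / 100 = 76.01%
OEE = 76.01% * 91.6% / 100 = 69.6%

69.6%


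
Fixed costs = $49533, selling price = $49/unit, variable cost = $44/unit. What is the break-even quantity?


Formula: BEQ = Fixed Costs / (Price - Variable Cost)
Contribution margin = $49 - $44 = $5/unit
BEQ = ceil($49533 / $5/unit) = ceil(9906.6) = 9907 units

9907 units


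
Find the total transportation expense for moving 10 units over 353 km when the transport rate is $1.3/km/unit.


TC = dist * cost * units = 353 * 1.3 * 10 = $4589.00

$4589.00


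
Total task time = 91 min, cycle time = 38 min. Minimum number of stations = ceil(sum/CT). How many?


Formula: N_min = ceil(Sum of Task Times / Cycle Time)
N_min = ceil(91 min / 38 min) = ceil(2.3947)
N_min = 3 stations

3


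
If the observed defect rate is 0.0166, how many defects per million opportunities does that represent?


DPMO = defect_rate * 1000000 = 0.0166 * 1000000

16600


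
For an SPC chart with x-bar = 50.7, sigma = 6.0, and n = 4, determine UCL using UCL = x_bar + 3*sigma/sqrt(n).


UCL = 50.7 + 3 * 6.0 / sqrt(4)

59.7


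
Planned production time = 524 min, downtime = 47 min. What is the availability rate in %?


Formula: Availability = (Planned Time - Downtime) / Planned Time * 100
Uptime = 524 - 47 = 477 min
Availability = 477 / 524 * 100 = 91.0%

91.0%


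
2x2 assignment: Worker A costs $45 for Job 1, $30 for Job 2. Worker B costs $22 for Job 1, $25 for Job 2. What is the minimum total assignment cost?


Option 1: A->1 + B->2 = $45 + $25 = $70
Option 2: A->2 + B->1 = $30 + $22 = $52
Min cost = min($70, $52) = $52

$52


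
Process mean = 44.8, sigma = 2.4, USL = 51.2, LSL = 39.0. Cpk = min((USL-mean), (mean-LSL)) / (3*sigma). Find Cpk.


Cpu = (51.2 - 44.8) / (3 * 2.4) = 0.89
Cpl = (44.8 - 39.0) / (3 * 2.4) = 0.81
Cpk = min(0.89, 0.81) = 0.81

0.81


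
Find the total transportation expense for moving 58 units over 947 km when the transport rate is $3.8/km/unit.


TC = dist * cost * units = 947 * 3.8 * 58 = $208718.80

$208718.80


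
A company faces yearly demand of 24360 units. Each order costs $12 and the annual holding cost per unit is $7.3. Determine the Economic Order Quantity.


Formula: EOQ = sqrt(2 * D * S / H)
Numerator: 2 * 24360 * 12 = 584640
2DS/H = 584640 / 7.3 = 80087.7
EOQ = sqrt(80087.7) = 283.0 units

283.0 units


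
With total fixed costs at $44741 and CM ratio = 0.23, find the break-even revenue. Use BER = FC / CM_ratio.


Formula: BER = Fixed Costs / Contribution Margin Ratio
BER = $44741 / 0.23
BER = $194526.09 (to the nearest cent)

$194526.09


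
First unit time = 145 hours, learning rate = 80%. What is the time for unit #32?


Formula: T_n = T_1 * (learning_rate)^(log2(n)) where learning_rate = rate/100
Doublings = log2(32) = 5
T_n = 145 * 0.8^5
T_n = 145 * 0.3277 = 47.5 hours

47.5 hours


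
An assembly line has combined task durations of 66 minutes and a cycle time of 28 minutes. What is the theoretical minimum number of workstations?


Formula: N_min = ceil(Sum of Task Times / Cycle Time)
N_min = ceil(66 min / 28 min) = ceil(2.3571)
N_min = 3 stations

3


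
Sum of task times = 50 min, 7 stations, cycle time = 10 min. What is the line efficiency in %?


Formula: Efficiency = Sum of Task Times / (N_stations * CT) * 100
Total station capacity = 7 stations * 10 min = 70 min
Efficiency = 50 / 70 * 100 = 71.4%

71.4%


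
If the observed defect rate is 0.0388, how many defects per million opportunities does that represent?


DPMO = defect_rate * 1000000 = 0.0388 * 1000000

38800


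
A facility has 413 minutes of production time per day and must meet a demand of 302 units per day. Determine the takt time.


Formula: Takt Time = Available Production Time / Customer Demand
Takt = 413 min/day / 302 units/day
Takt = 1.37 min/unit

1.37 min/unit


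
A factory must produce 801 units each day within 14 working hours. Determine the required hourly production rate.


Formula: Production Rate = Daily Demand / Available Hours
Rate = 801 units/day / 14 hours/day
Rate = 57.2 units/hour

57.2 units/hour


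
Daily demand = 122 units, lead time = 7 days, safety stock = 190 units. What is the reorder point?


Formula: ROP = (Daily Demand * Lead Time) + Safety Stock
Demand during lead time = 122 * 7 = 854 units
ROP = 854 + 190 = 1044 units

1044 units


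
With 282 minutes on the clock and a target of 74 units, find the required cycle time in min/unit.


Formula: CT = Available Time / Number of Units
CT = 282 min / 74 units
CT = 3.81 min/unit

3.81 min/unit


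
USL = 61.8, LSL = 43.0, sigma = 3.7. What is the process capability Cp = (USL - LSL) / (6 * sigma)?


Cp = (61.8 - 43.0) / (6 * 3.7)

0.85


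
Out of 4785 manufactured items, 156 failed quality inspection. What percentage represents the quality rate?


Formula: Quality Rate = Good Pieces / Total Pieces * 100
Good pieces = 4785 - 156 = 4629
QR = 4629 / 4785 * 100 = 96.7%

96.7%


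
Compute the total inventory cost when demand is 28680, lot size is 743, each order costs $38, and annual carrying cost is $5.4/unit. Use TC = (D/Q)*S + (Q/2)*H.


TC = 28680/743 * 38 + 743/2 * 5.4

$3472.91


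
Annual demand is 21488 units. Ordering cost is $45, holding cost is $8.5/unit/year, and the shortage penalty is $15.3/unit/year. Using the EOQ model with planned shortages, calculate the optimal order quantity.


Formula: EOQ* = sqrt(2DS/H) * sqrt((H+P)/P)
Base EOQ = sqrt(2*21488*45/8.5) = 476.99 units
Correction = sqrt((8.5+15.3)/15.3) = 1.24722
EOQ* = 476.99 * 1.24722 = 594.9 units

594.9 units


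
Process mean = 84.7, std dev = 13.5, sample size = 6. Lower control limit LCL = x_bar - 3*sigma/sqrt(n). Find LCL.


LCL = 84.7 - 3 * 13.5 / sqrt(6)

68.17


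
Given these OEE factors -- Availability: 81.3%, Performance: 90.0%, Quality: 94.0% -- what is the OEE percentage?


Formula: OEE = Availability * Performance * Quality / 10000
A * P = 81.3% * 90.0% / 100 = 73.17%
OEE = 73.17% * 94.0% / 100 = 68.8%

68.8%


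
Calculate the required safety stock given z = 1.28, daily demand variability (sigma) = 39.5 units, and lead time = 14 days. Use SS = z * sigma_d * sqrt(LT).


Formula: SS = z * sigma_d * sqrt(LT)
sqrt(LT) = sqrt(14) = 3.7417
SS = 1.28 * 39.5 * 3.7417
SS = 189.2 units

189.2 units


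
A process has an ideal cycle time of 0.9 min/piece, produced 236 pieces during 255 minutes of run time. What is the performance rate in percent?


Formula: Performance = (Ideal CT * Total Count) / Run Time * 100
Ideal output time = 0.9 * 236 = 212.4 min
Performance = 212.4 / 255 * 100 = 83.3%

83.3%


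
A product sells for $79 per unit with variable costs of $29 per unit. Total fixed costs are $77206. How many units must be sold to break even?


Formula: BEQ = Fixed Costs / (Price - Variable Cost)
Contribution margin = $79 - $29 = $50/unit
BEQ = ceil($77206 / $50/unit) = ceil(1544.12) = 1545 units

1545 units


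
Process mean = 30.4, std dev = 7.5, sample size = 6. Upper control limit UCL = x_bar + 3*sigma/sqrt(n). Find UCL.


UCL = 30.4 + 3 * 7.5 / sqrt(6)

39.59


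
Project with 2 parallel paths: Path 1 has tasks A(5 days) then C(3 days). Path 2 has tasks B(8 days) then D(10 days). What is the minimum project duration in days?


Path 1 = 5 + 3 = 8 days
Path 2 = 8 + 10 = 18 days
Duration = max(8, 18) = 18 days

18 days


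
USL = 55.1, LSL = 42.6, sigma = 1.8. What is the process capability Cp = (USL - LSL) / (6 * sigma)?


Cp = (55.1 - 42.6) / (6 * 1.8)

1.16


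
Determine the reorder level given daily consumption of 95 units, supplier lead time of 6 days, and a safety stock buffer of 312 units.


Formula: ROP = (Daily Demand * Lead Time) + Safety Stock
Demand during lead time = 95 * 6 = 570 units
ROP = 570 + 312 = 882 units

882 units


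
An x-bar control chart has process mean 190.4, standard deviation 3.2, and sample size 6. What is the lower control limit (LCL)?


LCL = 190.4 - 3 * 3.2 / sqrt(6)

186.48


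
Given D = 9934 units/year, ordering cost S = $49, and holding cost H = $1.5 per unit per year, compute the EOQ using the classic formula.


Formula: EOQ = sqrt(2 * D * S / H)
Numerator: 2 * 9934 * 49 = 973532
2DS/H = 973532 / 1.5 = 649021.3
EOQ = sqrt(649021.3) = 805.6 units

805.6 units


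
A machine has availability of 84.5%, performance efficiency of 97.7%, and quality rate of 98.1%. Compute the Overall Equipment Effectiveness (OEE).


Formula: OEE = Availability * Performance * Quality / 10000
A * P = 84.5% * 97.7% / 100 = 82.56%
OEE = 82.56% * 98.1% / 100 = 81.0%

81.0%


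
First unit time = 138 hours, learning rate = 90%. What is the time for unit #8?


Formula: T_n = T_1 * (learning_rate)^(log2(n)) where learning_rate = rate/100
Doublings = log2(8) = 3
T_n = 138 * 0.9^3
T_n = 138 * 0.729 = 100.6 hours

100.6 hours


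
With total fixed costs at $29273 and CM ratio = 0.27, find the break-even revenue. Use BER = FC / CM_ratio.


Formula: BER = Fixed Costs / Contribution Margin Ratio
BER = $29273 / 0.27
BER = $108418.52 (to the nearest cent)

$108418.52


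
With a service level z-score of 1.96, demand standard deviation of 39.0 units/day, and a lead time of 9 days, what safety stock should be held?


Formula: SS = z * sigma_d * sqrt(LT)
sqrt(LT) = sqrt(9) = 3.0
SS = 1.96 * 39.0 * 3.0
SS = 229.3 units

229.3 units


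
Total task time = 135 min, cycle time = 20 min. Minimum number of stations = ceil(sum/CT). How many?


Formula: N_min = ceil(Sum of Task Times / Cycle Time)
N_min = ceil(135 min / 20 min) = ceil(6.75)
N_min = 7 stations

7


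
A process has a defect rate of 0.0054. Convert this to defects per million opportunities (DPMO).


DPMO = defect_rate * 1000000 = 0.0054 * 1000000

5400


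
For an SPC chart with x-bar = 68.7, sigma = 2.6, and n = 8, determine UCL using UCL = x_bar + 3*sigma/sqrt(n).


UCL = 68.7 + 3 * 2.6 / sqrt(8)

71.46


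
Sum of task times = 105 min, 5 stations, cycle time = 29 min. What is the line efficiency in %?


Formula: Efficiency = Sum of Task Times / (N_stations * CT) * 100
Total station capacity = 5 stations * 29 min = 145 min
Efficiency = 105 / 145 * 100 = 72.4%

72.4%


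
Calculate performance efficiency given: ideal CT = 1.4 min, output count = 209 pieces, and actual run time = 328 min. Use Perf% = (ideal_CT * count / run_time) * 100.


Formula: Performance = (Ideal CT * Total Count) / Run Time * 100
Ideal output time = 1.4 * 209 = 292.6 min
Performance = 292.6 / 328 * 100 = 89.2%

89.2%


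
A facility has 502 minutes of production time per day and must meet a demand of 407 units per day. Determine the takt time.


Formula: Takt Time = Available Production Time / Customer Demand
Takt = 502 min/day / 407 units/day
Takt = 1.23 min/unit

1.23 min/unit


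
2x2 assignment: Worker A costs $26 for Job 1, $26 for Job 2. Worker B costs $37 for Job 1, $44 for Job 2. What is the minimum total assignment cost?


Option 1: A->1 + B->2 = $26 + $44 = $70
Option 2: A->2 + B->1 = $26 + $37 = $63
Min cost = min($70, $63) = $63

$63


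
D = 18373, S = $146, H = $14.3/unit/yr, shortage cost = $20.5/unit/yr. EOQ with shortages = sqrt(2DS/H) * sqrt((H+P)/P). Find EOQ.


Formula: EOQ* = sqrt(2DS/H) * sqrt((H+P)/P)
Base EOQ = sqrt(2*18373*146/14.3) = 612.51 units
Correction = sqrt((14.3+20.5)/20.5) = 1.3029
EOQ* = 612.51 * 1.3029 = 798.0 units

798.0 units


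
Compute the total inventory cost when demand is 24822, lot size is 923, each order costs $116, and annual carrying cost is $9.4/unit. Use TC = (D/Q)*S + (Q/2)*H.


TC = 24822/923 * 116 + 923/2 * 9.4

$7457.66


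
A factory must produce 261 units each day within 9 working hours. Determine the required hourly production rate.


Formula: Production Rate = Daily Demand / Available Hours
Rate = 261 units/day / 9 hours/day
Rate = 29.0 units/hour

29.0 units/hour


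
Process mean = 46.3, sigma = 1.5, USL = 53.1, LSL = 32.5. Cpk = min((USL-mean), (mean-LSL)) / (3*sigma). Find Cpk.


Cpu = (53.1 - 46.3) / (3 * 1.5) = 1.51
Cpl = (46.3 - 32.5) / (3 * 1.5) = 3.07
Cpk = min(1.51, 3.07) = 1.51

1.51


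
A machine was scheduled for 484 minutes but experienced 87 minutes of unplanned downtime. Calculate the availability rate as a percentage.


Formula: Availability = (Planned Time - Downtime) / Planned Time * 100
Uptime = 484 - 87 = 397 min
Availability = 397 / 484 * 100 = 82.0%

82.0%


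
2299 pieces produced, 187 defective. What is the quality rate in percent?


Formula: Quality Rate = Good Pieces / Total Pieces * 100
Good pieces = 2299 - 187 = 2112
QR = 2112 / 2299 * 100 = 91.9%

91.9%


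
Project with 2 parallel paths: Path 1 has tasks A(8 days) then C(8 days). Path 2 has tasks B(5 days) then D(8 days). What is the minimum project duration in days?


Path 1 = 8 + 8 = 16 days
Path 2 = 5 + 8 = 13 days
Duration = max(16, 13) = 16 days

16 days


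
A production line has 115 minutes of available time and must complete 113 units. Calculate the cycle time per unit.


Formula: CT = Available Time / Number of Units
CT = 115 min / 113 units
CT = 1.02 min/unit

1.02 min/unit


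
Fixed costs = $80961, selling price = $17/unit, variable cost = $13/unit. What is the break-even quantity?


Formula: BEQ = Fixed Costs / (Price - Variable Cost)
Contribution margin = $17 - $13 = $4/unit
BEQ = ceil($80961 / $4/unit) = ceil(20240.25) = 20241 units

20241 units


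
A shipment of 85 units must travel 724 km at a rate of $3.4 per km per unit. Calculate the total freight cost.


TC = dist * cost * units = 724 * 3.4 * 85 = $209236.00

$209236.00


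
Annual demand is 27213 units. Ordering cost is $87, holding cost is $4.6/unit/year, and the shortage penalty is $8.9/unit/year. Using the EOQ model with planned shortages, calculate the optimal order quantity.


Formula: EOQ* = sqrt(2DS/H) * sqrt((H+P)/P)
Base EOQ = sqrt(2*27213*87/4.6) = 1014.57 units
Correction = sqrt((4.6+8.9)/8.9) = 1.23161
EOQ* = 1014.57 * 1.23161 = 1249.6 units

1249.6 units


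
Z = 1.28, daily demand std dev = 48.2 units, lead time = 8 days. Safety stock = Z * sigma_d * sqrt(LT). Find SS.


Formula: SS = z * sigma_d * sqrt(LT)
sqrt(LT) = sqrt(8) = 2.8284
SS = 1.28 * 48.2 * 2.8284
SS = 174.5 units

174.5 units


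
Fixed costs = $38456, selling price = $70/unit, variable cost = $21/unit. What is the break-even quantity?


Formula: BEQ = Fixed Costs / (Price - Variable Cost)
Contribution margin = $70 - $21 = $49/unit
BEQ = ceil($38456 / $49/unit) = ceil(784.82) = 785 units

785 units


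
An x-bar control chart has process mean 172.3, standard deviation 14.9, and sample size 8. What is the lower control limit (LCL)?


LCL = 172.3 - 3 * 14.9 / sqrt(8)

156.5


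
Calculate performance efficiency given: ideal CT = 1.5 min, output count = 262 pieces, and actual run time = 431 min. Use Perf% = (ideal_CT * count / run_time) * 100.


Formula: Performance = (Ideal CT * Total Count) / Run Time * 100
Ideal output time = 1.5 * 262 = 393.0 min
Performance = 393.0 / 431 * 100 = 91.2%

91.2%


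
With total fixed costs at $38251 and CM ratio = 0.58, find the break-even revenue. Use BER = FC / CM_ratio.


Formula: BER = Fixed Costs / Contribution Margin Ratio
BER = $38251 / 0.58
BER = $65950.00 (to the nearest cent)

$65950.00


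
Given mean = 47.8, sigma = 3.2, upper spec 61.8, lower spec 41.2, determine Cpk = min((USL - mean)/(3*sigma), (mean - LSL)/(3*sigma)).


Cpu = (61.8 - 47.8) / (3 * 3.2) = 1.46
Cpl = (47.8 - 41.2) / (3 * 3.2) = 0.69
Cpk = min(1.46, 0.69) = 0.69

0.69


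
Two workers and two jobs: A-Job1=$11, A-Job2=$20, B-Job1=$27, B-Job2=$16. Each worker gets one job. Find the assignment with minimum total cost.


Option 1: A->1 + B->2 = $11 + $16 = $27
Option 2: A->2 + B->1 = $20 + $27 = $47
Min cost = min($27, $47) = $27

$27


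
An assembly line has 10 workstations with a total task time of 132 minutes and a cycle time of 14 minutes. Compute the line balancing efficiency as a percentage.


Formula: Efficiency = Sum of Task Times / (N_stations * CT) * 100
Total station capacity = 10 stations * 14 min = 140 min
Efficiency = 132 / 140 * 100 = 94.3%

94.3%


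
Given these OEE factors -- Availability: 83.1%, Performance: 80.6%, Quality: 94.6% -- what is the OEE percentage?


Formula: OEE = Availability * Performance * Quality / 10000
A * P = 83.1% * 80.6% / 100 = 66.98%
OEE = 66.98% * 94.6% / 100 = 63.4%

63.4%


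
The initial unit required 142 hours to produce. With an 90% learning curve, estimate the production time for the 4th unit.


Formula: T_n = T_1 * (learning_rate)^(log2(n)) where learning_rate = rate/100
Doublings = log2(4) = 2
T_n = 142 * 0.9^2
T_n = 142 * 0.81 = 115.0 hours

115.0 hours


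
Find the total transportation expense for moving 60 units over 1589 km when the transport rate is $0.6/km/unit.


TC = dist * cost * units = 1589 * 0.6 * 60 = $57204.00

$57204.00


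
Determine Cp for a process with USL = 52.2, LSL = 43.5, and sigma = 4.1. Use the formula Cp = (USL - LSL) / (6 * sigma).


Cp = (52.2 - 43.5) / (6 * 4.1)

0.35


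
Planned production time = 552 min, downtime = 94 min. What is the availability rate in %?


Formula: Availability = (Planned Time - Downtime) / Planned Time * 100
Uptime = 552 - 94 = 458 min
Availability = 458 / 552 * 100 = 83.0%

83.0%


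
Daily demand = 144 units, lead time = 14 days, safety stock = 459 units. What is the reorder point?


Formula: ROP = (Daily Demand * Lead Time) + Safety Stock
Demand during lead time = 144 * 14 = 2016 units
ROP = 2016 + 459 = 2475 units

2475 units


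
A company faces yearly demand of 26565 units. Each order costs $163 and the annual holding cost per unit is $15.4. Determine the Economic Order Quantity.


Formula: EOQ = sqrt(2 * D * S / H)
Numerator: 2 * 26565 * 163 = 8660190
2DS/H = 8660190 / 15.4 = 562350.0
EOQ = sqrt(562350.0) = 749.9 units

749.9 units


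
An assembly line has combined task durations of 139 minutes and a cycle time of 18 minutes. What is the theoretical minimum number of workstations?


Formula: N_min = ceil(Sum of Task Times / Cycle Time)
N_min = ceil(139 min / 18 min) = ceil(7.7222)
N_min = 8 stations

8


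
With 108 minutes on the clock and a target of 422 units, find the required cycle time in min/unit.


Formula: CT = Available Time / Number of Units
CT = 108 min / 422 units
CT = 0.26 min/unit

0.26 min/unit


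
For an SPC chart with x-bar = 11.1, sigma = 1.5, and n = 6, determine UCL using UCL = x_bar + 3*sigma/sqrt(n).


UCL = 11.1 + 3 * 1.5 / sqrt(6)

12.94


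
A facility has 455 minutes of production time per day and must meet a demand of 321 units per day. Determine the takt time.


Formula: Takt Time = Available Production Time / Customer Demand
Takt = 455 min/day / 321 units/day
Takt = 1.42 min/unit

1.42 min/unit


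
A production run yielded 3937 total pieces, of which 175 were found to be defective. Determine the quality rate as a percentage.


Formula: Quality Rate = Good Pieces / Total Pieces * 100
Good pieces = 3937 - 175 = 3762
QR = 3762 / 3937 * 100 = 95.6%

95.6%


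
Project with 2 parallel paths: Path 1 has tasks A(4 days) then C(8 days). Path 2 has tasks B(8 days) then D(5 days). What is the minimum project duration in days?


Path 1 = 4 + 8 = 12 days
Path 2 = 8 + 5 = 13 days
Duration = max(12, 13) = 13 days

13 days


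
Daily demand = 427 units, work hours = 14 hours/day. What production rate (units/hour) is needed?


Formula: Production Rate = Daily Demand / Available Hours
Rate = 427 units/day / 14 hours/day
Rate = 30.5 units/hour

30.5 units/hour


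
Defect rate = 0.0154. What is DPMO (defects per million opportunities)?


DPMO = defect_rate * 1000000 = 0.0154 * 1000000

15400


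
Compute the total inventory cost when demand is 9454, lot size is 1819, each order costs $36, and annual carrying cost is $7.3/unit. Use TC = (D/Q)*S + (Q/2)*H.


TC = 9454/1819 * 36 + 1819/2 * 7.3

$6826.46


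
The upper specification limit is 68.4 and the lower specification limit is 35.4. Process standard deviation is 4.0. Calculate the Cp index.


Cp = (68.4 - 35.4) / (6 * 4.0)

1.38


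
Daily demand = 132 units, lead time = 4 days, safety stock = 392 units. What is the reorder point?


Formula: ROP = (Daily Demand * Lead Time) + Safety Stock
Demand during lead time = 132 * 4 = 528 units
ROP = 528 + 392 = 920 units

920 units


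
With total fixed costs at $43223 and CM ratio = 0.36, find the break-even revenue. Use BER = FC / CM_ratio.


Formula: BER = Fixed Costs / Contribution Margin Ratio
BER = $43223 / 0.36
BER = $120063.89 (to the nearest cent)

$120063.89


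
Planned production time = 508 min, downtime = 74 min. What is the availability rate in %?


Formula: Availability = (Planned Time - Downtime) / Planned Time * 100
Uptime = 508 - 74 = 434 min
Availability = 434 / 508 * 100 = 85.4%

85.4%


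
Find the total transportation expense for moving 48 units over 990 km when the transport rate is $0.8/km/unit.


TC = dist * cost * units = 990 * 0.8 * 48 = $38016.00

$38016.00


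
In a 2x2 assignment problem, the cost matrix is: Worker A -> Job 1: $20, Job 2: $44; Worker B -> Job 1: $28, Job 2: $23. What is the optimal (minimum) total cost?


Option 1: A->1 + B->2 = $20 + $23 = $43
Option 2: A->2 + B->1 = $44 + $28 = $72
Min cost = min($43, $72) = $43

$43


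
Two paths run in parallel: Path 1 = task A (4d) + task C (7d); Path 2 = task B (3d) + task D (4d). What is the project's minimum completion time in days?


Path 1 = 4 + 7 = 11 days
Path 2 = 3 + 4 = 7 days
Duration = max(11, 7) = 11 days

11 days


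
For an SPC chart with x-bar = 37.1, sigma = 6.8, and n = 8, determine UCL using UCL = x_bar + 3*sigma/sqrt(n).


UCL = 37.1 + 3 * 6.8 / sqrt(8)

44.31


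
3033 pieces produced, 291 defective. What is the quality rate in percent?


Formula: Quality Rate = Good Pieces / Total Pieces * 100
Good pieces = 3033 - 291 = 2742
QR = 2742 / 3033 * 100 = 90.4%

90.4%


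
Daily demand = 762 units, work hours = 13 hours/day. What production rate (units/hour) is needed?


Formula: Production Rate = Daily Demand / Available Hours
Rate = 762 units/day / 13 hours/day
Rate = 58.6 units/hour

58.6 units/hour


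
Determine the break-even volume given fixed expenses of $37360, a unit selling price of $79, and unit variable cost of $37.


Formula: BEQ = Fixed Costs / (Price - Variable Cost)
Contribution margin = $79 - $37 = $42/unit
BEQ = ceil($37360 / $42/unit) = ceil(889.52) = 890 units

890 units


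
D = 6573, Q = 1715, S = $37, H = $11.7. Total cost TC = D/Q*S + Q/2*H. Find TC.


TC = 6573/1715 * 37 + 1715/2 * 11.7

$10174.56


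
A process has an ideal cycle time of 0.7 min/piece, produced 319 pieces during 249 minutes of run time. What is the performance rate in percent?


Formula: Performance = (Ideal CT * Total Count) / Run Time * 100
Ideal output time = 0.7 * 319 = 223.3 min
Performance = 223.3 / 249 * 100 = 89.7%

89.7%


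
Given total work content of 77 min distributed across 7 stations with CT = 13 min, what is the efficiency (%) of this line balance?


Formula: Efficiency = Sum of Task Times / (N_stations * CT) * 100
Total station capacity = 7 stations * 13 min = 91 min
Efficiency = 77 / 91 * 100 = 84.6%

84.6%


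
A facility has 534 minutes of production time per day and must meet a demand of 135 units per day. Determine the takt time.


Formula: Takt Time = Available Production Time / Customer Demand
Takt = 534 min/day / 135 units/day
Takt = 3.96 min/unit

3.96 min/unit


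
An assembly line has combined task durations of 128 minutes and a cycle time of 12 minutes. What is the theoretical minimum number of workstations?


Formula: N_min = ceil(Sum of Task Times / Cycle Time)
N_min = ceil(128 min / 12 min) = ceil(10.6667)
N_min = 11 stations

11


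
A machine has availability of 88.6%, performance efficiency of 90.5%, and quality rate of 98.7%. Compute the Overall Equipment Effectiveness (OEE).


Formula: OEE = Availability * Performance * Quality / 10000
A * P = 88.6% * 90.5% / 100 = 80.18%
OEE = 80.18% * 98.7% / 100 = 79.1%

79.1%


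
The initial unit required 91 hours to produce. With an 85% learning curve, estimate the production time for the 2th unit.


Formula: T_n = T_1 * (learning_rate)^(log2(n)) where learning_rate = rate/100
Doublings = log2(2) = 1
T_n = 91 * 0.85^1
T_n = 91 * 0.85 = 77.4 hours

77.4 hours


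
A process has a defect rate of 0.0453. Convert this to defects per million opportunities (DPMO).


DPMO = defect_rate * 1000000 = 0.0453 * 1000000

45300


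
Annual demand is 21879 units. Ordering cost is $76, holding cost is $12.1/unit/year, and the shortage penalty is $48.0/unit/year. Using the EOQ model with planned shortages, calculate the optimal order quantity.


Formula: EOQ* = sqrt(2DS/H) * sqrt((H+P)/P)
Base EOQ = sqrt(2*21879*76/12.1) = 524.26 units
Correction = sqrt((12.1+48.0)/48.0) = 1.11897
EOQ* = 524.26 * 1.11897 = 586.6 units

586.6 units


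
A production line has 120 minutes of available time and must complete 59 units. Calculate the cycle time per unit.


Formula: CT = Available Time / Number of Units
CT = 120 min / 59 units
CT = 2.03 min/unit

2.03 min/unit


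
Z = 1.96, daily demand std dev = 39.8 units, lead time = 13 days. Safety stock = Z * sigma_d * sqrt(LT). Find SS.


Formula: SS = z * sigma_d * sqrt(LT)
sqrt(LT) = sqrt(13) = 3.6056
SS = 1.96 * 39.8 * 3.6056
SS = 281.3 units

281.3 units


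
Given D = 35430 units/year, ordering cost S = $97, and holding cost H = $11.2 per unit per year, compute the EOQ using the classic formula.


Formula: EOQ = sqrt(2 * D * S / H)
Numerator: 2 * 35430 * 97 = 6873420
2DS/H = 6873420 / 11.2 = 613698.2
EOQ = sqrt(613698.2) = 783.4 units

783.4 units


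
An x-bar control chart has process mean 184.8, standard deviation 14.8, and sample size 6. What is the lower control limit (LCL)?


LCL = 184.8 - 3 * 14.8 / sqrt(6)

166.67


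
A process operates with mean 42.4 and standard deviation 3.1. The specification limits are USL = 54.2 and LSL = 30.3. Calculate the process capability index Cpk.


Cpu = (54.2 - 42.4) / (3 * 3.1) = 1.27
Cpl = (42.4 - 30.3) / (3 * 3.1) = 1.3
Cpk = min(1.27, 1.3) = 1.27

1.27


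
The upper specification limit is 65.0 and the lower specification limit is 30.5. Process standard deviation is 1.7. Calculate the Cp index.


Cp = (65.0 - 30.5) / (6 * 1.7)

3.38


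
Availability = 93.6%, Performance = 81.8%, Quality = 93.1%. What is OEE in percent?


Formula: OEE = Availability * Performance * Quality / 10000
A * P = 93.6% * 81.8% / 100 = 76.56%
OEE = 76.56% * 93.1% / 100 = 71.3%

71.3%


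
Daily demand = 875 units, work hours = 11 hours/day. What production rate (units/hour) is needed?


Formula: Production Rate = Daily Demand / Available Hours
Rate = 875 units/day / 11 hours/day
Rate = 79.5 units/hour

79.5 units/hour


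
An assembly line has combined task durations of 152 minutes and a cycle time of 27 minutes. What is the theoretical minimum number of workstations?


Formula: N_min = ceil(Sum of Task Times / Cycle Time)
N_min = ceil(152 min / 27 min) = ceil(5.6296)
N_min = 6 stations

6


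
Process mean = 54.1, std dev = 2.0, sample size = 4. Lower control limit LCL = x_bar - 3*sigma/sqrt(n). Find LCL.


LCL = 54.1 - 3 * 2.0 / sqrt(4)

51.1


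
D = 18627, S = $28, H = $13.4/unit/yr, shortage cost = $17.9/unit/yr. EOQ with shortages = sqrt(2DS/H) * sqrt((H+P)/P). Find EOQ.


Formula: EOQ* = sqrt(2DS/H) * sqrt((H+P)/P)
Base EOQ = sqrt(2*18627*28/13.4) = 279.01 units
Correction = sqrt((13.4+17.9)/17.9) = 1.32235
EOQ* = 279.01 * 1.32235 = 368.9 units

368.9 units


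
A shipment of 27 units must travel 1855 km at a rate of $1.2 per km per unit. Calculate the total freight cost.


TC = dist * cost * units = 1855 * 1.2 * 27 = $60102.00

$60102.00


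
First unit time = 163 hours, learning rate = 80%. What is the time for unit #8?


Formula: T_n = T_1 * (learning_rate)^(log2(n)) where learning_rate = rate/100
Doublings = log2(8) = 3
T_n = 163 * 0.8^3
T_n = 163 * 0.512 = 83.5 hours

83.5 hours


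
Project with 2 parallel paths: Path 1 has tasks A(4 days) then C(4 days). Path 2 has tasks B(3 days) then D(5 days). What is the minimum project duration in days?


Path 1 = 4 + 4 = 8 days
Path 2 = 3 + 5 = 8 days
Duration = max(8, 8) = 8 days

8 days


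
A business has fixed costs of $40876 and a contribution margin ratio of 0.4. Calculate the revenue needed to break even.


Formula: BER = Fixed Costs / Contribution Margin Ratio
BER = $40876 / 0.4
BER = $102190.00 (to the nearest cent)

$102190.00


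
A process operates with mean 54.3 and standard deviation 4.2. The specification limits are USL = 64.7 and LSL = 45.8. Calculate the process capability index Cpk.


Cpu = (64.7 - 54.3) / (3 * 4.2) = 0.83
Cpl = (54.3 - 45.8) / (3 * 4.2) = 0.67
Cpk = min(0.83, 0.67) = 0.67

0.67


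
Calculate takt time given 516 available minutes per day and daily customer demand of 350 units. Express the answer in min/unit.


Formula: Takt Time = Available Production Time / Customer Demand
Takt = 516 min/day / 350 units/day
Takt = 1.47 min/unit

1.47 min/unit


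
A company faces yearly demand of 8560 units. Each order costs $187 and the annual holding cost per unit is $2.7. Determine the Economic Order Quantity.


Formula: EOQ = sqrt(2 * D * S / H)
Numerator: 2 * 8560 * 187 = 3201440
2DS/H = 3201440 / 2.7 = 1185718.5
EOQ = sqrt(1185718.5) = 1088.9 units

1088.9 units


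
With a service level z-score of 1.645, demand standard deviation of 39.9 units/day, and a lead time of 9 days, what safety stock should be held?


Formula: SS = z * sigma_d * sqrt(LT)
sqrt(LT) = sqrt(9) = 3.0
SS = 1.645 * 39.9 * 3.0
SS = 196.9 units

196.9 units


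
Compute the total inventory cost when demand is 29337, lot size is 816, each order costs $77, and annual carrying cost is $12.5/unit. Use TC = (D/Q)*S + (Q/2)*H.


TC = 29337/816 * 77 + 816/2 * 12.5

$7868.32


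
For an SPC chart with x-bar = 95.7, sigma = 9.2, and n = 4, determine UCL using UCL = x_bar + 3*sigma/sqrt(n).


UCL = 95.7 + 3 * 9.2 / sqrt(4)

109.5


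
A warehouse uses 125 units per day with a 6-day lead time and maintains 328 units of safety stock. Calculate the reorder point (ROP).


Formula: ROP = (Daily Demand * Lead Time) + Safety Stock
Demand during lead time = 125 * 6 = 750 units
ROP = 750 + 328 = 1078 units

1078 units


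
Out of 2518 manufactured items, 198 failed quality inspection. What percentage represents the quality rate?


Formula: Quality Rate = Good Pieces / Total Pieces * 100
Good pieces = 2518 - 198 = 2320
QR = 2320 / 2518 * 100 = 92.1%

92.1%


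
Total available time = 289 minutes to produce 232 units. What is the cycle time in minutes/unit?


Formula: CT = Available Time / Number of Units
CT = 289 min / 232 units
CT = 1.25 min/unit

1.25 min/unit


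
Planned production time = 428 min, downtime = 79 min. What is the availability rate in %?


Formula: Availability = (Planned Time - Downtime) / Planned Time * 100
Uptime = 428 - 79 = 349 min
Availability = 349 / 428 * 100 = 81.5%

81.5%


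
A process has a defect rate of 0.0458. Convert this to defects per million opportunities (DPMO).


DPMO = defect_rate * 1000000 = 0.0458 * 1000000

45800


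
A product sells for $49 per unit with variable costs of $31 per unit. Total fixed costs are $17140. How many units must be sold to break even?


Formula: BEQ = Fixed Costs / (Price - Variable Cost)
Contribution margin = $49 - $31 = $18/unit
BEQ = ceil($17140 / $18/unit) = ceil(952.22) = 953 units

953 units
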